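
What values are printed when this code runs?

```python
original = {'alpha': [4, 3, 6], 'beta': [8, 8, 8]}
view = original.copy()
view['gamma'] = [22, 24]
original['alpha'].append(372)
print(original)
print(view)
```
{'alpha': [4, 3, 6, 372], 'beta': [8, 8, 8]}
{'alpha': [4, 3, 6, 372], 'beta': [8, 8, 8], 'gamma': [22, 24]}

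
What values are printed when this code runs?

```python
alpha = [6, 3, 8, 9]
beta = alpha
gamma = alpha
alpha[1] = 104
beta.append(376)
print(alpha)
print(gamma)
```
[6, 104, 8, 9, 376]
[6, 104, 8, 9, 376]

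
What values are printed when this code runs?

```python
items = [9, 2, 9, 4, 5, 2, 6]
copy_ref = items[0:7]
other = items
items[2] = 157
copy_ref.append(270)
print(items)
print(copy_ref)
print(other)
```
[9, 2, 157, 4, 5, 2, 6]
[9, 2, 9, 4, 5, 2, 6, 270]
[9, 2, 157, 4, 5, 2, 6]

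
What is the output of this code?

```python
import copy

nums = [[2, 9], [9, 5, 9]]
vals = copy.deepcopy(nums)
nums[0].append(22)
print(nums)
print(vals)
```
[[2, 9, 22], [9, 5, 9]]
[[2, 9], [9, 5, 9]]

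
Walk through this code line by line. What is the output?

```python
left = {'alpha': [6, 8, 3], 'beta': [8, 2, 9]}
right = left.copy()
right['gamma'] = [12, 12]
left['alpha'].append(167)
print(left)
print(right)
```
{'alpha': [6, 8, 3, 167], 'beta': [8, 2, 9]}
{'alpha': [6, 8, 3, 167], 'beta': [8, 2, 9], 'gamma': [12, 12]}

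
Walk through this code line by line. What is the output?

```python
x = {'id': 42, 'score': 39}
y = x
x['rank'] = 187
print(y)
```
{'id': 42, 'score': 39, 'rank': 187}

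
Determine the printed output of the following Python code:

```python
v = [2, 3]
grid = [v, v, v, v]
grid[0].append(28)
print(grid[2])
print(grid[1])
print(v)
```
[2, 3, 28]
[2, 3, 28]
[2, 3, 28]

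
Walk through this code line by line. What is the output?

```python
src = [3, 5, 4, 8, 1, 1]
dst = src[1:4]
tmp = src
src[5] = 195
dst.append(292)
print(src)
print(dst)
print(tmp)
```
[3, 5, 4, 8, 1, 195]
[5, 4, 8, 292]
[3, 5, 4, 8, 1, 195]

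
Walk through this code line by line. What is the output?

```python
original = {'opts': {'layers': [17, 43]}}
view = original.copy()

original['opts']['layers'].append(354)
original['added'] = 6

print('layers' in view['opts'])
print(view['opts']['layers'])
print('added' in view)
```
True
[17, 43, 354]
False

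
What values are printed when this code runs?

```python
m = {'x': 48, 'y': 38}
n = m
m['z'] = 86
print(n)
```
{'x': 48, 'y': 38, 'z': 86}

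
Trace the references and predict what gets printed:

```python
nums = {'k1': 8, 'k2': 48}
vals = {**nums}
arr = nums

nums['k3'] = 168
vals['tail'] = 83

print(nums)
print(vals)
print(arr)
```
{'k1': 8, 'k2': 48, 'k3': 168}
{'k1': 8, 'k2': 48, 'tail': 83}
{'k1': 8, 'k2': 48, 'k3': 168}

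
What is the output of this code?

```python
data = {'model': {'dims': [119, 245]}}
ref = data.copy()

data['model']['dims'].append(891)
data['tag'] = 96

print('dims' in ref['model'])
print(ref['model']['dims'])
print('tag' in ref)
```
True
[119, 245, 891]
False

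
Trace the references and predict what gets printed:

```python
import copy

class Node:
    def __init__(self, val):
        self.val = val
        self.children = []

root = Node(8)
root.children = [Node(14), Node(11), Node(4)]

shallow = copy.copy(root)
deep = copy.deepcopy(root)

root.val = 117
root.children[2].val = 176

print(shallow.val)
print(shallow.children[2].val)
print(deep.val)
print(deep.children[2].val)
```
8
176
8
4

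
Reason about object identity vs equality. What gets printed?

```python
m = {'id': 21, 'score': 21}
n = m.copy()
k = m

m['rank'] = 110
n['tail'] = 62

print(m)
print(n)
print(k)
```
{'id': 21, 'score': 21, 'rank': 110}
{'id': 21, 'score': 21, 'tail': 62}
{'id': 21, 'score': 21, 'rank': 110}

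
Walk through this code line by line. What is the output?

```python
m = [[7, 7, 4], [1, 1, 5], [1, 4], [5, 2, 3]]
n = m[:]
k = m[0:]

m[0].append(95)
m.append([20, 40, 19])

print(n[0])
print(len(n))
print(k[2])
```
[7, 7, 4, 95]
4
[1, 4]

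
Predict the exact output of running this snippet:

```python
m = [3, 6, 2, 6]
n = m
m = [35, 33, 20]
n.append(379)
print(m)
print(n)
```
[35, 33, 20]
[3, 6, 2, 6, 379]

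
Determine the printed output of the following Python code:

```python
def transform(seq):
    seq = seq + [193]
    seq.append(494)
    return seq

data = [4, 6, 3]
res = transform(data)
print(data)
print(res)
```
[4, 6, 3]
[4, 6, 3, 193, 494]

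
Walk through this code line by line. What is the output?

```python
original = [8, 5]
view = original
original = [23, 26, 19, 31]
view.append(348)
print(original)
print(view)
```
[23, 26, 19, 31]
[8, 5, 348]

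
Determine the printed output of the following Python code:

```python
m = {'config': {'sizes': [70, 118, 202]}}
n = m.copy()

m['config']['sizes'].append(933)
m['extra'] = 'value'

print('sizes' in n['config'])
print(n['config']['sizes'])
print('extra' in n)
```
True
[70, 118, 202, 933]
False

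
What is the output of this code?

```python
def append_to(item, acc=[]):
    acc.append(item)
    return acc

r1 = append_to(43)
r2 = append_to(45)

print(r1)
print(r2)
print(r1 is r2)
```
[43, 45]
[43, 45]
True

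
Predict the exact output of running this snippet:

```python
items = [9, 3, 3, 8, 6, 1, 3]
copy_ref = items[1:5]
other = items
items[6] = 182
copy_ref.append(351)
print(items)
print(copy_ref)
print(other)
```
[9, 3, 3, 8, 6, 1, 182]
[3, 3, 8, 6, 351]
[9, 3, 3, 8, 6, 1, 182]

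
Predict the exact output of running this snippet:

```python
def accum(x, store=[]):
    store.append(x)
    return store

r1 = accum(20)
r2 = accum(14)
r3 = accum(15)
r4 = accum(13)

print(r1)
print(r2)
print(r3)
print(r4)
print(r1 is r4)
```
[20, 14, 15, 13]
[20, 14, 15, 13]
[20, 14, 15, 13]
[20, 14, 15, 13]
True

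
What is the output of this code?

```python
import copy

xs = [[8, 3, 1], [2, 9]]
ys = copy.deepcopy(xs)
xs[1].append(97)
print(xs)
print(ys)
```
[[8, 3, 1], [2, 9, 97]]
[[8, 3, 1], [2, 9]]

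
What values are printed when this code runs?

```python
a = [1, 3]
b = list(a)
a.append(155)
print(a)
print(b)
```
[1, 3, 155]
[1, 3]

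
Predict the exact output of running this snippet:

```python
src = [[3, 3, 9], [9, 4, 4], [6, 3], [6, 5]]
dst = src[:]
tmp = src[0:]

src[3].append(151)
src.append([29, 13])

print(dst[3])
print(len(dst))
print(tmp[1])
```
[6, 5, 151]
4
[9, 4, 4]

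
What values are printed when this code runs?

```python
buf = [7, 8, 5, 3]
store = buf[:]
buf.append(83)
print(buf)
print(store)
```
[7, 8, 5, 3, 83]
[7, 8, 5, 3]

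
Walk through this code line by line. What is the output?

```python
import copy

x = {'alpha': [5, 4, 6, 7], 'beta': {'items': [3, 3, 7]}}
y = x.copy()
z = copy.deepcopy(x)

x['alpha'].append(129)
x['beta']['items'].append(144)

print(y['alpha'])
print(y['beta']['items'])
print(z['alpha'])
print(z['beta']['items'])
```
[5, 4, 6, 7, 129]
[3, 3, 7, 144]
[5, 4, 6, 7]
[3, 3, 7]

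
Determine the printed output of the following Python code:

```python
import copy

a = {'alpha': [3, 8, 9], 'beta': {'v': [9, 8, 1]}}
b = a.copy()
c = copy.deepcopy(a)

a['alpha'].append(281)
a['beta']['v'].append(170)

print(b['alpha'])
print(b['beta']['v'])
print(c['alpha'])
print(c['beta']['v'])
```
[3, 8, 9, 281]
[9, 8, 1, 170]
[3, 8, 9]
[9, 8, 1]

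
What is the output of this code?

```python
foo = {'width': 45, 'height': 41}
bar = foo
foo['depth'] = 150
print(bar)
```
{'width': 45, 'height': 41, 'depth': 150}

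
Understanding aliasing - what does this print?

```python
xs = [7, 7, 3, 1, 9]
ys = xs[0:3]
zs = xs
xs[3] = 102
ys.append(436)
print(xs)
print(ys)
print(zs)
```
[7, 7, 3, 102, 9]
[7, 7, 3, 436]
[7, 7, 3, 102, 9]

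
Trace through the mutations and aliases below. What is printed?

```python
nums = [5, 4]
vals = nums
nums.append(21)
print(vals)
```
[5, 4, 21]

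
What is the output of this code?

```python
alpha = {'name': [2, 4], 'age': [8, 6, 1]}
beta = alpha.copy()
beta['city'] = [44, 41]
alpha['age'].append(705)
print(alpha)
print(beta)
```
{'name': [2, 4], 'age': [8, 6, 1, 705]}
{'name': [2, 4], 'age': [8, 6, 1, 705], 'city': [44, 41]}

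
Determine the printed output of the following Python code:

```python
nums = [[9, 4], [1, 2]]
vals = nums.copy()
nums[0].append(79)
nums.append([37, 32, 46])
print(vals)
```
[[9, 4, 79], [1, 2]]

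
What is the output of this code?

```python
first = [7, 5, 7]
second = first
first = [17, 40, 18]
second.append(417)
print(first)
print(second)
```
[17, 40, 18]
[7, 5, 7, 417]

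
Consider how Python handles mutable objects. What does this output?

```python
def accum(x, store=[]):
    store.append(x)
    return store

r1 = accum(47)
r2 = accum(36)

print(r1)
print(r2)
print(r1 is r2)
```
[47, 36]
[47, 36]
True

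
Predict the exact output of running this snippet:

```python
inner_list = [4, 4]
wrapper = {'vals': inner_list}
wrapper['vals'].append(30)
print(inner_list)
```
[4, 4, 30]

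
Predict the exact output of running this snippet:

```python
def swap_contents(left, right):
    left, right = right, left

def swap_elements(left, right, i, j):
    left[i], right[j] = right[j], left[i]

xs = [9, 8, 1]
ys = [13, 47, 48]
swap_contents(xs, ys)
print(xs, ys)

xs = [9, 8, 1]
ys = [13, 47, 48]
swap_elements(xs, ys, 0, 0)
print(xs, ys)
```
[9, 8, 1] [13, 47, 48]
[13, 8, 1] [9, 47, 48]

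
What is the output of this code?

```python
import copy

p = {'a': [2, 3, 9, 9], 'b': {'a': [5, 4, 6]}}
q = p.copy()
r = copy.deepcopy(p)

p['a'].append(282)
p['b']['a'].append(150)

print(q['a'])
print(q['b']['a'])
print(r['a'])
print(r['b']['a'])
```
[2, 3, 9, 9, 282]
[5, 4, 6, 150]
[2, 3, 9, 9]
[5, 4, 6]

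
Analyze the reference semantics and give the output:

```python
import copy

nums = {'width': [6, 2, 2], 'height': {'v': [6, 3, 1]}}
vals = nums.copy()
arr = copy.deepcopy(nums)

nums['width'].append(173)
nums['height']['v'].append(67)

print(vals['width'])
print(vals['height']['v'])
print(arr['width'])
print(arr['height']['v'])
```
[6, 2, 2, 173]
[6, 3, 1, 67]
[6, 2, 2]
[6, 3, 1]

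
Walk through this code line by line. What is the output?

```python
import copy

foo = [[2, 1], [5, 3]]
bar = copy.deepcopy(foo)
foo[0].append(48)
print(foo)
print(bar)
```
[[2, 1, 48], [5, 3]]
[[2, 1], [5, 3]]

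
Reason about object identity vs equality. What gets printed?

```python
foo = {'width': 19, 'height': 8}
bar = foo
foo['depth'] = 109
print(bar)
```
{'width': 19, 'height': 8, 'depth': 109}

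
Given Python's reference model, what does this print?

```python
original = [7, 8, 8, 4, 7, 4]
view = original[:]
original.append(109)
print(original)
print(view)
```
[7, 8, 8, 4, 7, 4, 109]
[7, 8, 8, 4, 7, 4]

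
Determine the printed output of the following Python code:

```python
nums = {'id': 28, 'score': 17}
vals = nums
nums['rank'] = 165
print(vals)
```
{'id': 28, 'score': 17, 'rank': 165}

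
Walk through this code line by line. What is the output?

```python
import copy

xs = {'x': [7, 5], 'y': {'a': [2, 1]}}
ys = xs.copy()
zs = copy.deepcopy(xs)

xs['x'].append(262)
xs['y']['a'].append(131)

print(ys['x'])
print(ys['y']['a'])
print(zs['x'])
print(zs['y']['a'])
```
[7, 5, 262]
[2, 1, 131]
[7, 5]
[2, 1]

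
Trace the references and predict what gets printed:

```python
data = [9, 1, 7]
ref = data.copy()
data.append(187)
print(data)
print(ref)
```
[9, 1, 7, 187]
[9, 1, 7]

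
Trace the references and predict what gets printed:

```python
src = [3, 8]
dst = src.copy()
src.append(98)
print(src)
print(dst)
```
[3, 8, 98]
[3, 8]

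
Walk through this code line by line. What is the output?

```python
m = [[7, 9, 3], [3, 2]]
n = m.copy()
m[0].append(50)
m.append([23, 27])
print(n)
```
[[7, 9, 3, 50], [3, 2]]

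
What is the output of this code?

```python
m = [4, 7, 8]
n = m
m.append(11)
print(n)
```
[4, 7, 8, 11]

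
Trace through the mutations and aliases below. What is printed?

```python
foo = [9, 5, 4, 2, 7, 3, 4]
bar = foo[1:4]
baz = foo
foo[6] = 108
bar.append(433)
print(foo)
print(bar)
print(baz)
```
[9, 5, 4, 2, 7, 3, 108]
[5, 4, 2, 433]
[9, 5, 4, 2, 7, 3, 108]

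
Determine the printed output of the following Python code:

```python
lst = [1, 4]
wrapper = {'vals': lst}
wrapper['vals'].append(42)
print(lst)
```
[1, 4, 42]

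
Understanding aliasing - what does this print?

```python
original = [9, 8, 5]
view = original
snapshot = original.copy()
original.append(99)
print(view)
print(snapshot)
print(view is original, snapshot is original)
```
[9, 8, 5, 99]
[9, 8, 5]
True False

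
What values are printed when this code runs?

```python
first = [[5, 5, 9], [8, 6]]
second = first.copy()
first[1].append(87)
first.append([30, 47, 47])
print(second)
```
[[5, 5, 9], [8, 6, 87]]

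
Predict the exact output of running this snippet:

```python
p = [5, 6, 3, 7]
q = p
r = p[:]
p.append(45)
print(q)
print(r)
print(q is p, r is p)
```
[5, 6, 3, 7, 45]
[5, 6, 3, 7]
True False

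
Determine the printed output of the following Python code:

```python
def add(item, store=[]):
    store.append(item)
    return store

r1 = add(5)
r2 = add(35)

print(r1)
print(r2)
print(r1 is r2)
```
[5, 35]
[5, 35]
True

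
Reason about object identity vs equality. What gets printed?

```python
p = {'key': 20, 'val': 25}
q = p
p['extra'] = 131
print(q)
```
{'key': 20, 'val': 25, 'extra': 131}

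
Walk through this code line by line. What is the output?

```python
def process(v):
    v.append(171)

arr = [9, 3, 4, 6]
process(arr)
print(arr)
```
[9, 3, 4, 6, 171]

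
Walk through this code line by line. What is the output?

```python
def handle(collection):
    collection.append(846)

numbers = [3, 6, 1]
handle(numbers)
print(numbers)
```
[3, 6, 1, 846]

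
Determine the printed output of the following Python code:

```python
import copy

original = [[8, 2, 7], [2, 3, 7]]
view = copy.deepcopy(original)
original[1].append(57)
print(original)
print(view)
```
[[8, 2, 7], [2, 3, 7, 57]]
[[8, 2, 7], [2, 3, 7]]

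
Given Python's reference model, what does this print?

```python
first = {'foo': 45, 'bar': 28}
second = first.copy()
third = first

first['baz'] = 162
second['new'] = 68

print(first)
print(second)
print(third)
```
{'foo': 45, 'bar': 28, 'baz': 162}
{'foo': 45, 'bar': 28, 'new': 68}
{'foo': 45, 'bar': 28, 'baz': 162}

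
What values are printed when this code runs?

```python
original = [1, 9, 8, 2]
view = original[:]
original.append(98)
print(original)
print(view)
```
[1, 9, 8, 2, 98]
[1, 9, 8, 2]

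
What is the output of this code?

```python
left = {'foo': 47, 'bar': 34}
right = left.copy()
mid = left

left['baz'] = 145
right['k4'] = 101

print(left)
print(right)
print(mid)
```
{'foo': 47, 'bar': 34, 'baz': 145}
{'foo': 47, 'bar': 34, 'k4': 101}
{'foo': 47, 'bar': 34, 'baz': 145}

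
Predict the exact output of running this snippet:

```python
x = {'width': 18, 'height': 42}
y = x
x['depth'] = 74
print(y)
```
{'width': 18, 'height': 42, 'depth': 74}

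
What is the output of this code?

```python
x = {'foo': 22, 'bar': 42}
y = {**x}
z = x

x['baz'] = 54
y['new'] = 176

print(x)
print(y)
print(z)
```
{'foo': 22, 'bar': 42, 'baz': 54}
{'foo': 22, 'bar': 42, 'new': 176}
{'foo': 22, 'bar': 42, 'baz': 54}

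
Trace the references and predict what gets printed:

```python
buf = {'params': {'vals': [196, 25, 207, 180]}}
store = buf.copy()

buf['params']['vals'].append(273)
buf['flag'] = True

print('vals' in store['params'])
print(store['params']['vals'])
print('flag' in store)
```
True
[196, 25, 207, 180, 273]
False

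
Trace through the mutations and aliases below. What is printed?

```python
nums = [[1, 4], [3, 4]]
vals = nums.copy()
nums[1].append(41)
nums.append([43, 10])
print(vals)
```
[[1, 4], [3, 4, 41]]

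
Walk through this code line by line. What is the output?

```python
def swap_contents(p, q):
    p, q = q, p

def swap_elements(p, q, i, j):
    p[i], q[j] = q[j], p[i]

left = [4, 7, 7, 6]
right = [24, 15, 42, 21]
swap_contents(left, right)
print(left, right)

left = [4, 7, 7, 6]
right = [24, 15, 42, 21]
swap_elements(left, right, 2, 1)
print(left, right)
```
[4, 7, 7, 6] [24, 15, 42, 21]
[4, 7, 15, 6] [24, 7, 42, 21]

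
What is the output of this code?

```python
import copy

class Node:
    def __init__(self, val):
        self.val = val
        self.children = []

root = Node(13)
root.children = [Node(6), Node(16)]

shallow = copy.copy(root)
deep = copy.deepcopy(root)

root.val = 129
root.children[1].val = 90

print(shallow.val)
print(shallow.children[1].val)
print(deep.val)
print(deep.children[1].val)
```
13
90
13
16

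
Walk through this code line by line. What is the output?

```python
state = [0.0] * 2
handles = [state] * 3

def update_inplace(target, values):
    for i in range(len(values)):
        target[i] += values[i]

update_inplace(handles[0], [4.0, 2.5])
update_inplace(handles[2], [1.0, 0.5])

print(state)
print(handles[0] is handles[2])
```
[5.0, 3.0]
True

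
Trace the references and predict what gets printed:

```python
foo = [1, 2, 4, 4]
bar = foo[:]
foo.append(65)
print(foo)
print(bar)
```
[1, 2, 4, 4, 65]
[1, 2, 4, 4]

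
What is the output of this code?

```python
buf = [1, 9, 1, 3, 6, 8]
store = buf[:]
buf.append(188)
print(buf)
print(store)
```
[1, 9, 1, 3, 6, 8, 188]
[1, 9, 1, 3, 6, 8]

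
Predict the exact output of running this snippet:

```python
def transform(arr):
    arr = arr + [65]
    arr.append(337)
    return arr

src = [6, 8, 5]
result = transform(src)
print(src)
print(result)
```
[6, 8, 5]
[6, 8, 5, 65, 337]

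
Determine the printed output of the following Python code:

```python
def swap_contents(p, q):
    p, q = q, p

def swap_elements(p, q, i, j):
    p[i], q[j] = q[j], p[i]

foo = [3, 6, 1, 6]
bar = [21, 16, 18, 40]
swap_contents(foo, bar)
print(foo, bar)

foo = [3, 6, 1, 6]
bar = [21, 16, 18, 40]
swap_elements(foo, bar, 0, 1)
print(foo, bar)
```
[3, 6, 1, 6] [21, 16, 18, 40]
[16, 6, 1, 6] [21, 3, 18, 40]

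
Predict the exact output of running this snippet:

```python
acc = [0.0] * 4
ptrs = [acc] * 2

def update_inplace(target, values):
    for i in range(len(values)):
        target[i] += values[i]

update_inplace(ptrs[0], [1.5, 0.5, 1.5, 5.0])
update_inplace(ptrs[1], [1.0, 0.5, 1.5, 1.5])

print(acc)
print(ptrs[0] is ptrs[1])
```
[2.5, 1.0, 3.0, 6.5]
True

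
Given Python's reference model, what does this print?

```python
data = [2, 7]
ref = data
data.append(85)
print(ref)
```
[2, 7, 85]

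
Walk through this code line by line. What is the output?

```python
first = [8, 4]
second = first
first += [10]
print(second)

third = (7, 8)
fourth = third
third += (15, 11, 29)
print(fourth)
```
[8, 4, 10]
(7, 8)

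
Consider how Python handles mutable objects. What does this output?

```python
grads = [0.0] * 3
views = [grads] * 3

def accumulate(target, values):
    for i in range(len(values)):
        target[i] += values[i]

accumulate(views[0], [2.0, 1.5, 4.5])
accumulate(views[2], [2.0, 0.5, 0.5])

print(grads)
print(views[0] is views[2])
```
[4.0, 2.0, 5.0]
True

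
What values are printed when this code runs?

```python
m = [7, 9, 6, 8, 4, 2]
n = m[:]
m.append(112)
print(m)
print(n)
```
[7, 9, 6, 8, 4, 2, 112]
[7, 9, 6, 8, 4, 2]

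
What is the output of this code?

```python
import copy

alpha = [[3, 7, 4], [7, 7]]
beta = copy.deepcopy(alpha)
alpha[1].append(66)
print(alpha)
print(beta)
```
[[3, 7, 4], [7, 7, 66]]
[[3, 7, 4], [7, 7]]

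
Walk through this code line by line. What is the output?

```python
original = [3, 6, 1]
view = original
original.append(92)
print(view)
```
[3, 6, 1, 92]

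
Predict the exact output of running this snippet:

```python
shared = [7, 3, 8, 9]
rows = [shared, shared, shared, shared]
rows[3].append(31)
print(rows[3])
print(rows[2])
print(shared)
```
[7, 3, 8, 9, 31]
[7, 3, 8, 9, 31]
[7, 3, 8, 9, 31]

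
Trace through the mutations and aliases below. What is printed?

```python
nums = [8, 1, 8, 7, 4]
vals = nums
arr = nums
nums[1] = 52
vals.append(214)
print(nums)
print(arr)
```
[8, 52, 8, 7, 4, 214]
[8, 52, 8, 7, 4, 214]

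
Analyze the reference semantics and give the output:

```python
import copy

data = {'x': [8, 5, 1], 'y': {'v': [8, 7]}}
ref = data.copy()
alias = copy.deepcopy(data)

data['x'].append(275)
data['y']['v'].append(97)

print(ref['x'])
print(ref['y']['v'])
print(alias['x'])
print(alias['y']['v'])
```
[8, 5, 1, 275]
[8, 7, 97]
[8, 5, 1]
[8, 7]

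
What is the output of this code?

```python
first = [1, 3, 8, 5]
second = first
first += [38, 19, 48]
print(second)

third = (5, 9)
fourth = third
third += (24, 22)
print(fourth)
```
[1, 3, 8, 5, 38, 19, 48]
(5, 9)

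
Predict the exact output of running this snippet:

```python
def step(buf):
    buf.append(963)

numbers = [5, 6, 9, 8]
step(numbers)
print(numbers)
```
[5, 6, 9, 8, 963]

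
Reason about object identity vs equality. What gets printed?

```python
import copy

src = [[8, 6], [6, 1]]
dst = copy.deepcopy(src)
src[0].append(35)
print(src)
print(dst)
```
[[8, 6, 35], [6, 1]]
[[8, 6], [6, 1]]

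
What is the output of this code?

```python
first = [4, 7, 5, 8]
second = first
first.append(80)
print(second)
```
[4, 7, 5, 8, 80]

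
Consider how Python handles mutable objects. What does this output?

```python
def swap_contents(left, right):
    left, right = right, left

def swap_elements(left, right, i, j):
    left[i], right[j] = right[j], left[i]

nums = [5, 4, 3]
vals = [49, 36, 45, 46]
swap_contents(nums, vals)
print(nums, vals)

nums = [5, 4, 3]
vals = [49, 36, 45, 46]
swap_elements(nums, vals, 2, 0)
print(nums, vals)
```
[5, 4, 3] [49, 36, 45, 46]
[5, 4, 49] [3, 36, 45, 46]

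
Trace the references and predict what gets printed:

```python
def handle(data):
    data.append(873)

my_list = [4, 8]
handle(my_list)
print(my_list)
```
[4, 8, 873]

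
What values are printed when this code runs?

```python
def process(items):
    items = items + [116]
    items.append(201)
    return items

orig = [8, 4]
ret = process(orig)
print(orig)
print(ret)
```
[8, 4]
[8, 4, 116, 201]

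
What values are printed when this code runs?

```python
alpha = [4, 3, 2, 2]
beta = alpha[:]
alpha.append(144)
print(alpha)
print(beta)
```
[4, 3, 2, 2, 144]
[4, 3, 2, 2]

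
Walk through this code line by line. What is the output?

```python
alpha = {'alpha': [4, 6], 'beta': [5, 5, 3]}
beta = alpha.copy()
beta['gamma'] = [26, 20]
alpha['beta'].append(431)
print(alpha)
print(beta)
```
{'alpha': [4, 6], 'beta': [5, 5, 3, 431]}
{'alpha': [4, 6], 'beta': [5, 5, 3, 431], 'gamma': [26, 20]}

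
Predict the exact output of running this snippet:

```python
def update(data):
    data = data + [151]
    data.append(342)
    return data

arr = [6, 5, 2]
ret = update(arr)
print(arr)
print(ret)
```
[6, 5, 2]
[6, 5, 2, 151, 342]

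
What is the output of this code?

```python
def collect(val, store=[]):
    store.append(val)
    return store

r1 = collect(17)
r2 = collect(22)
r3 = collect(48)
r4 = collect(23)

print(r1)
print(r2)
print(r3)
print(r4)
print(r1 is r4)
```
[17, 22, 48, 23]
[17, 22, 48, 23]
[17, 22, 48, 23]
[17, 22, 48, 23]
True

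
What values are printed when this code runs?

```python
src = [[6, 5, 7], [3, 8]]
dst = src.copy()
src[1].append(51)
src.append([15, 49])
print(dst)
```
[[6, 5, 7], [3, 8, 51]]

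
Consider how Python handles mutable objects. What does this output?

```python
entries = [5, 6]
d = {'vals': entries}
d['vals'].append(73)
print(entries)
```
[5, 6, 73]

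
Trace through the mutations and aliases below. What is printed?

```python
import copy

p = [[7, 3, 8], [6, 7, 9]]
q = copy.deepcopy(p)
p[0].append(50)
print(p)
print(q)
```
[[7, 3, 8, 50], [6, 7, 9]]
[[7, 3, 8], [6, 7, 9]]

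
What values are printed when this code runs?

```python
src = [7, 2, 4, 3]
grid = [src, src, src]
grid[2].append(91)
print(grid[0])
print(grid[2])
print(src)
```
[7, 2, 4, 3, 91]
[7, 2, 4, 3, 91]
[7, 2, 4, 3, 91]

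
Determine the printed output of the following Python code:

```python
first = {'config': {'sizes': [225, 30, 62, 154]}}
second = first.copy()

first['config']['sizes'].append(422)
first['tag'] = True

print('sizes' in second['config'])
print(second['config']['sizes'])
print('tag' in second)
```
True
[225, 30, 62, 154, 422]
False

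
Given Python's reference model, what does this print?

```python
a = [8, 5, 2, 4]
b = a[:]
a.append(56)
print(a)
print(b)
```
[8, 5, 2, 4, 56]
[8, 5, 2, 4]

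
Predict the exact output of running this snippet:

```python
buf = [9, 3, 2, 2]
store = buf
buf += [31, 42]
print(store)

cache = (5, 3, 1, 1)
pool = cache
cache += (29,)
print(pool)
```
[9, 3, 2, 2, 31, 42]
(5, 3, 1, 1)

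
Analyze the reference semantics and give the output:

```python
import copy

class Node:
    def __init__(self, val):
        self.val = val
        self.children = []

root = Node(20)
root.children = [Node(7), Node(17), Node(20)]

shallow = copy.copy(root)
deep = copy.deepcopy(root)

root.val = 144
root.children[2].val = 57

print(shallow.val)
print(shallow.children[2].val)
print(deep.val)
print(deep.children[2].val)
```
20
57
20
20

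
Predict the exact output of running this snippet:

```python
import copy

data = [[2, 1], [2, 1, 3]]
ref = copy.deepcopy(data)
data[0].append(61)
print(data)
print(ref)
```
[[2, 1, 61], [2, 1, 3]]
[[2, 1], [2, 1, 3]]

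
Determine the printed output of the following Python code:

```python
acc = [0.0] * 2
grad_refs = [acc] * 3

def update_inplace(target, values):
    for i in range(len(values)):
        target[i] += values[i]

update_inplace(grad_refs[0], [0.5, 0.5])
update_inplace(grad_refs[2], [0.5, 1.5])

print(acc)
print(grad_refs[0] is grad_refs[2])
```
[1.0, 2.0]
True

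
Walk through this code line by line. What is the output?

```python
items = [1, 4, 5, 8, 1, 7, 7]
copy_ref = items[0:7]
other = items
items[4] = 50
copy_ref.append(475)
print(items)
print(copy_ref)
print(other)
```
[1, 4, 5, 8, 50, 7, 7]
[1, 4, 5, 8, 1, 7, 7, 475]
[1, 4, 5, 8, 50, 7, 7]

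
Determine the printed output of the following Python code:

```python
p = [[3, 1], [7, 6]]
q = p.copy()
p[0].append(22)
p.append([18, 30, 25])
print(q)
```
[[3, 1, 22], [7, 6]]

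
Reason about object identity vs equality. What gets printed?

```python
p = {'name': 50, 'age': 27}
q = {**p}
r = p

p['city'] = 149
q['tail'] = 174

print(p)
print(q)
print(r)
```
{'name': 50, 'age': 27, 'city': 149}
{'name': 50, 'age': 27, 'tail': 174}
{'name': 50, 'age': 27, 'city': 149}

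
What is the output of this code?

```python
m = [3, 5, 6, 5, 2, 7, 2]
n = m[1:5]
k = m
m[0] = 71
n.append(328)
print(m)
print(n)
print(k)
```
[71, 5, 6, 5, 2, 7, 2]
[5, 6, 5, 2, 328]
[71, 5, 6, 5, 2, 7, 2]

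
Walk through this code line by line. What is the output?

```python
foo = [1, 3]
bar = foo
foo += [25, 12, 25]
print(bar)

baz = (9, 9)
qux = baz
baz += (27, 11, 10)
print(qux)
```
[1, 3, 25, 12, 25]
(9, 9)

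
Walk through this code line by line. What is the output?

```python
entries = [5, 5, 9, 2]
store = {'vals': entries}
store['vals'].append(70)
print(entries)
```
[5, 5, 9, 2, 70]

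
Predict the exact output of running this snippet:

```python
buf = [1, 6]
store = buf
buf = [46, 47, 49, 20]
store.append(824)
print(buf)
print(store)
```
[46, 47, 49, 20]
[1, 6, 824]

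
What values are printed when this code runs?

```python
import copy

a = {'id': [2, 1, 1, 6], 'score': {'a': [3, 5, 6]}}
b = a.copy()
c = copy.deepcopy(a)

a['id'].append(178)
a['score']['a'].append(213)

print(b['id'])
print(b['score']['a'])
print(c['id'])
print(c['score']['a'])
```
[2, 1, 1, 6, 178]
[3, 5, 6, 213]
[2, 1, 1, 6]
[3, 5, 6]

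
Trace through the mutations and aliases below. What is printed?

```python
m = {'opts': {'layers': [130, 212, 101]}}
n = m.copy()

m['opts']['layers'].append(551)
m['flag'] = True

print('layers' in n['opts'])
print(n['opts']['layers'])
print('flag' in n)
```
True
[130, 212, 101, 551]
False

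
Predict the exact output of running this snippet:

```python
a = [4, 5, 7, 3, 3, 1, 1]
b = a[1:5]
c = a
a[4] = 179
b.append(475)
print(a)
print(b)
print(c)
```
[4, 5, 7, 3, 179, 1, 1]
[5, 7, 3, 3, 475]
[4, 5, 7, 3, 179, 1, 1]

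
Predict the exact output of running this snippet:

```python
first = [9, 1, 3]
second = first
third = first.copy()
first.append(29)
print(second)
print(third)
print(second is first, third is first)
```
[9, 1, 3, 29]
[9, 1, 3]
True False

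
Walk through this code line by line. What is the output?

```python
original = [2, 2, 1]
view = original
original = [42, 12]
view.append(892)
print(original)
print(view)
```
[42, 12]
[2, 2, 1, 892]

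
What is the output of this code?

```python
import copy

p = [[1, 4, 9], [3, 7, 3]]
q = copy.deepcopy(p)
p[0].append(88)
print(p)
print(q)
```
[[1, 4, 9, 88], [3, 7, 3]]
[[1, 4, 9], [3, 7, 3]]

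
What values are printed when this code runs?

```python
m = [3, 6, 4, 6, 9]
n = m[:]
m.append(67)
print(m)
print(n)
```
[3, 6, 4, 6, 9, 67]
[3, 6, 4, 6, 9]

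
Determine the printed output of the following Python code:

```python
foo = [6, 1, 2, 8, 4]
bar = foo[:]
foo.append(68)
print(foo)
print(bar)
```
[6, 1, 2, 8, 4, 68]
[6, 1, 2, 8, 4]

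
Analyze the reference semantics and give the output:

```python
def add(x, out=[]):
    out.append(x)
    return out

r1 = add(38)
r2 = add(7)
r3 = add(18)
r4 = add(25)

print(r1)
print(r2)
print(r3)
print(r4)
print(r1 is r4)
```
[38, 7, 18, 25]
[38, 7, 18, 25]
[38, 7, 18, 25]
[38, 7, 18, 25]
True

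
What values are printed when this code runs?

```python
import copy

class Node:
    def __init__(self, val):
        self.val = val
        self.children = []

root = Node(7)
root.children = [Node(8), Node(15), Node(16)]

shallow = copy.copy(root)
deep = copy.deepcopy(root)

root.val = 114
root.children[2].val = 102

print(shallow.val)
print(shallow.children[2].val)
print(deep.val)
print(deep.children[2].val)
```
7
102
7
16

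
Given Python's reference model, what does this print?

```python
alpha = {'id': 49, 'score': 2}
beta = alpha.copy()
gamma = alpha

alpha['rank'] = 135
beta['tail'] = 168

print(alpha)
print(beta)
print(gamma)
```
{'id': 49, 'score': 2, 'rank': 135}
{'id': 49, 'score': 2, 'tail': 168}
{'id': 49, 'score': 2, 'rank': 135}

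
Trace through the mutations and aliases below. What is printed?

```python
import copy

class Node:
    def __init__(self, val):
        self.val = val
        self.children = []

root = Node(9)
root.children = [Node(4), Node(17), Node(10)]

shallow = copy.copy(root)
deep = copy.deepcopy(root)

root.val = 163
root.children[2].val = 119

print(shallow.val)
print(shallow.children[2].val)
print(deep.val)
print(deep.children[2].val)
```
9
119
9
10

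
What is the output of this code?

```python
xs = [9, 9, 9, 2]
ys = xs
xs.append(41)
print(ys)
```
[9, 9, 9, 2, 41]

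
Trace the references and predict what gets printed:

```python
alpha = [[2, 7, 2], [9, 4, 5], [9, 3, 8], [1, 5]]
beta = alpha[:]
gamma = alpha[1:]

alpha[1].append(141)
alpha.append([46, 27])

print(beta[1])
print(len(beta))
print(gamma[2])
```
[9, 4, 5, 141]
4
[1, 5]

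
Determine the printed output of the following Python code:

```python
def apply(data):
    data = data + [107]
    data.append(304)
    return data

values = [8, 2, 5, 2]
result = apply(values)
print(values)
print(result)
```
[8, 2, 5, 2]
[8, 2, 5, 2, 107, 304]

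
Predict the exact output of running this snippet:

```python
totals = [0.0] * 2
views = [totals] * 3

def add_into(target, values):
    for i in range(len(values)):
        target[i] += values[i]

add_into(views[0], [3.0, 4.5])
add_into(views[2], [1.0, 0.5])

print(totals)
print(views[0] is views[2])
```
[4.0, 5.0]
True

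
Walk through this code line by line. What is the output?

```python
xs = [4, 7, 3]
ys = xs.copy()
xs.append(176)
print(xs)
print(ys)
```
[4, 7, 3, 176]
[4, 7, 3]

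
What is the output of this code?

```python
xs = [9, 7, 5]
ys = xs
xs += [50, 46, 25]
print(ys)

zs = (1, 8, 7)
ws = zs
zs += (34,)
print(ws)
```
[9, 7, 5, 50, 46, 25]
(1, 8, 7)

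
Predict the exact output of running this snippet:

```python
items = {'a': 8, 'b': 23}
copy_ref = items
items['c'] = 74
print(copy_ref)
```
{'a': 8, 'b': 23, 'c': 74}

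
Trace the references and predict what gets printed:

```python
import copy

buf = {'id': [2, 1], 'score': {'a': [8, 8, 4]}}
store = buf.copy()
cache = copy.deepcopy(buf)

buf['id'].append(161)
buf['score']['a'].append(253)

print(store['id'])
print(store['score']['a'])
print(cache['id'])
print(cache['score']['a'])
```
[2, 1, 161]
[8, 8, 4, 253]
[2, 1]
[8, 8, 4]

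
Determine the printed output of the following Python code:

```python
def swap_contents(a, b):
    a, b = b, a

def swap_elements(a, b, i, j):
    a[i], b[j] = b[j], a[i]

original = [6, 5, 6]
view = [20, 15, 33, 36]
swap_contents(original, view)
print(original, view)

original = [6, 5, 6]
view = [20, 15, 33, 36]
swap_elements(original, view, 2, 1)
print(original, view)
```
[6, 5, 6] [20, 15, 33, 36]
[6, 5, 15] [20, 6, 33, 36]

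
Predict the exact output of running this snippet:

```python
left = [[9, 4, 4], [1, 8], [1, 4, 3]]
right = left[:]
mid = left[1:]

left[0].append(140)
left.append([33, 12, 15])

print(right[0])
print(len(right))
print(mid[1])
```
[9, 4, 4, 140]
3
[1, 4, 3]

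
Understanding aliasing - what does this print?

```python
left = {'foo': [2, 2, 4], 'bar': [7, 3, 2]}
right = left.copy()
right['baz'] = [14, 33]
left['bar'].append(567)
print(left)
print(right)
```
{'foo': [2, 2, 4], 'bar': [7, 3, 2, 567]}
{'foo': [2, 2, 4], 'bar': [7, 3, 2, 567], 'baz': [14, 33]}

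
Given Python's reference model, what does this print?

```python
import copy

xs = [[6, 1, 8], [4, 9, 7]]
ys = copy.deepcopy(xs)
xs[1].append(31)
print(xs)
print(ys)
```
[[6, 1, 8], [4, 9, 7, 31]]
[[6, 1, 8], [4, 9, 7]]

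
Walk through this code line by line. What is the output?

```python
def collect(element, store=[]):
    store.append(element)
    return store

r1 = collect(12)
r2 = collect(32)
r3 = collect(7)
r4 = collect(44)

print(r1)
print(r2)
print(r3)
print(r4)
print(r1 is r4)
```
[12, 32, 7, 44]
[12, 32, 7, 44]
[12, 32, 7, 44]
[12, 32, 7, 44]
True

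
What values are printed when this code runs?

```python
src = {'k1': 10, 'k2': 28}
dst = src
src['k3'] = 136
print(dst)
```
{'k1': 10, 'k2': 28, 'k3': 136}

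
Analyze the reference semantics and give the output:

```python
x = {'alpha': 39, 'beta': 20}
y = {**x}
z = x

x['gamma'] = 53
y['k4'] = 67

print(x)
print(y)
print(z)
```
{'alpha': 39, 'beta': 20, 'gamma': 53}
{'alpha': 39, 'beta': 20, 'k4': 67}
{'alpha': 39, 'beta': 20, 'gamma': 53}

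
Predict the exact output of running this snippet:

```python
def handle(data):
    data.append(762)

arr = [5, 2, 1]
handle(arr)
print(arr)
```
[5, 2, 1, 762]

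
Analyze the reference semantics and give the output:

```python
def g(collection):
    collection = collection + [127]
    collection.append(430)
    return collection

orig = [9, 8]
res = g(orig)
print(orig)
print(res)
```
[9, 8]
[9, 8, 127, 430]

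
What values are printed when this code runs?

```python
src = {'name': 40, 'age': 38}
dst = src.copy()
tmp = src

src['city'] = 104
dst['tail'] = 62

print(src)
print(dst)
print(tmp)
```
{'name': 40, 'age': 38, 'city': 104}
{'name': 40, 'age': 38, 'tail': 62}
{'name': 40, 'age': 38, 'city': 104}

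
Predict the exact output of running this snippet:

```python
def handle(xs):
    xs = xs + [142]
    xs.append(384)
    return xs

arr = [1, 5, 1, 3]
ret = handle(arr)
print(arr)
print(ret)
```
[1, 5, 1, 3]
[1, 5, 1, 3, 142, 384]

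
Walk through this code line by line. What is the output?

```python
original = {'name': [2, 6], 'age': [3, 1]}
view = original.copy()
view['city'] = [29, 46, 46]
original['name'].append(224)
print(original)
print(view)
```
{'name': [2, 6, 224], 'age': [3, 1]}
{'name': [2, 6, 224], 'age': [3, 1], 'city': [29, 46, 46]}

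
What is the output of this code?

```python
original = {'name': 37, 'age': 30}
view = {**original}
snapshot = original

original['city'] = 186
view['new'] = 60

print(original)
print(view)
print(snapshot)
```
{'name': 37, 'age': 30, 'city': 186}
{'name': 37, 'age': 30, 'new': 60}
{'name': 37, 'age': 30, 'city': 186}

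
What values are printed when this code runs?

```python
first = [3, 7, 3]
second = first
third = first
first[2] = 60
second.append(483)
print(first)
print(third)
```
[3, 7, 60, 483]
[3, 7, 60, 483]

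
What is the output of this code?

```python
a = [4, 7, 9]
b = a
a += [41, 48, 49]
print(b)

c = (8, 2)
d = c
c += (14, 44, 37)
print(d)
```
[4, 7, 9, 41, 48, 49]
(8, 2)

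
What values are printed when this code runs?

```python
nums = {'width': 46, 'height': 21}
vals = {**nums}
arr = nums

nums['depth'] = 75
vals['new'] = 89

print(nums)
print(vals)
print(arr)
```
{'width': 46, 'height': 21, 'depth': 75}
{'width': 46, 'height': 21, 'new': 89}
{'width': 46, 'height': 21, 'depth': 75}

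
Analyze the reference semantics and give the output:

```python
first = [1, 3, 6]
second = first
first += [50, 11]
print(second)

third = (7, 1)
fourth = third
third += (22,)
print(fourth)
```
[1, 3, 6, 50, 11]
(7, 1)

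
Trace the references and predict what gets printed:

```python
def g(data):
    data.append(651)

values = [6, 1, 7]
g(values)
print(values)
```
[6, 1, 7, 651]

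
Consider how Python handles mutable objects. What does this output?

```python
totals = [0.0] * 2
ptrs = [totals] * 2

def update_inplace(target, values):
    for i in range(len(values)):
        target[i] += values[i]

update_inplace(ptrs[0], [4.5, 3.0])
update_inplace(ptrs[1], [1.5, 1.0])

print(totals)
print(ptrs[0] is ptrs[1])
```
[6.0, 4.0]
True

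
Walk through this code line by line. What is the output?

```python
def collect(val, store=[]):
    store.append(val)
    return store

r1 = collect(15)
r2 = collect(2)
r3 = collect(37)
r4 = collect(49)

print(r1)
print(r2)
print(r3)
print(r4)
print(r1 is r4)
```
[15, 2, 37, 49]
[15, 2, 37, 49]
[15, 2, 37, 49]
[15, 2, 37, 49]
True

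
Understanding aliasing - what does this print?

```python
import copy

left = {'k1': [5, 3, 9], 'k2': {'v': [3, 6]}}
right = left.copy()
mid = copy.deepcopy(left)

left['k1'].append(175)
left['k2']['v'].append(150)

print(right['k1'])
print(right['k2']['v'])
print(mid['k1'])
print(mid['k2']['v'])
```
[5, 3, 9, 175]
[3, 6, 150]
[5, 3, 9]
[3, 6]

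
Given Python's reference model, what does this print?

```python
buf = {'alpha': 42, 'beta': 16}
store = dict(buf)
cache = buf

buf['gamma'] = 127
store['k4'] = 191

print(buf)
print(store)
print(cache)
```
{'alpha': 42, 'beta': 16, 'gamma': 127}
{'alpha': 42, 'beta': 16, 'k4': 191}
{'alpha': 42, 'beta': 16, 'gamma': 127}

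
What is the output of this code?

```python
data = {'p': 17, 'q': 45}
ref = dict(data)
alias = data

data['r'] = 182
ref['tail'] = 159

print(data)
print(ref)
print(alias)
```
{'p': 17, 'q': 45, 'r': 182}
{'p': 17, 'q': 45, 'tail': 159}
{'p': 17, 'q': 45, 'r': 182}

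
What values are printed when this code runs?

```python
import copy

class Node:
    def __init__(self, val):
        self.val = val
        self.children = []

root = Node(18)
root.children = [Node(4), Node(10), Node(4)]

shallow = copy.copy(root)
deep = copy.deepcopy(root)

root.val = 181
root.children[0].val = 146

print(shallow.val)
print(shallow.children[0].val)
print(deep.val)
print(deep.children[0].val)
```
18
146
18
4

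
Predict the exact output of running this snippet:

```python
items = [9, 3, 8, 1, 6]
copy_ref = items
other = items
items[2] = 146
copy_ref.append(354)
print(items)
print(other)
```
[9, 3, 146, 1, 6, 354]
[9, 3, 146, 1, 6, 354]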